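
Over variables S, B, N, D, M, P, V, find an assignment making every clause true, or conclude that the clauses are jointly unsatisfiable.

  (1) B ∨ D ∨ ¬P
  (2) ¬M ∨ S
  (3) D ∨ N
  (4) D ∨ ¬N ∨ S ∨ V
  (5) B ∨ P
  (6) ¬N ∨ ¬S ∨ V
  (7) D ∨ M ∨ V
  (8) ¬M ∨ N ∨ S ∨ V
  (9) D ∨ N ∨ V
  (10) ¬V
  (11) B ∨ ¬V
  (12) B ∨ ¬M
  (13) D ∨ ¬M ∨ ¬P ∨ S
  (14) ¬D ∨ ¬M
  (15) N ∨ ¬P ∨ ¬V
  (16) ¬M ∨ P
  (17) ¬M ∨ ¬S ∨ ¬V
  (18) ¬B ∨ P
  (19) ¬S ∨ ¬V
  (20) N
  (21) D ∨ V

S: False; B: True; N: True; D: True; M: False; P: True; V: False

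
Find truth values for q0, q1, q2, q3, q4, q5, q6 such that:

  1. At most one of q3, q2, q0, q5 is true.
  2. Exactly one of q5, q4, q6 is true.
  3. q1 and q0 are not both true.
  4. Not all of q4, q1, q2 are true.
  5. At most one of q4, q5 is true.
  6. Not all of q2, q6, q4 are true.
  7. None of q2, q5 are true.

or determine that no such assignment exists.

q0: True, q1: False, q2: False, q3: False, q4: True, q5: False, q6: False

  (1) {q3, q2, q0, q5}: 1 true — at most one ✓
  (2) {q5, q4, q6}: 1 true — exactly one ✓
  (3) q1=F, q0=T — not both ✓
  (4) {q4, q1, q2}: 1/3 true — not all ✓
  (5) {q4, q5}: 1 true — at most one ✓
  (6) {q2, q6, q4}: 1/3 true — not all ✓
  (7) {q2, q5}: 0 true — none ✓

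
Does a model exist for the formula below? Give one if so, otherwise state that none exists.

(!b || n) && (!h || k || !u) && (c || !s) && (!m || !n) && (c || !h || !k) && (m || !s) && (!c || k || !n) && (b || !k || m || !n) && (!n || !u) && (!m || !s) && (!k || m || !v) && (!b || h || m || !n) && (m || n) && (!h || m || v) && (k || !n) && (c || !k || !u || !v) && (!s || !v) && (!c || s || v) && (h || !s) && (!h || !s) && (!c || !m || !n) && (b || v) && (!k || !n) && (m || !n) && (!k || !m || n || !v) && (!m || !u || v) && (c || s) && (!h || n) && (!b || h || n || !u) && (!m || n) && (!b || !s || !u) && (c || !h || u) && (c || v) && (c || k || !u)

Case n = True:
  (!m || !n) forces m = False.
  Clause (m || !n) is falsified — contradiction.
Case n = False:
  (!b || n) forces b = False.
  (m || n) forces m = True.
  Clause (!m || n) is falsified — contradiction.
Both cases fail, so the formula is unsatisfiable.

UNSATISFIABLE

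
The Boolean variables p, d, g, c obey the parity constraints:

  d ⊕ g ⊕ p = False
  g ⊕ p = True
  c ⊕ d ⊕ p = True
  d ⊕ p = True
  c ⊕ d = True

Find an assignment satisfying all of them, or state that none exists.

p = False, d = True, g = True, c = False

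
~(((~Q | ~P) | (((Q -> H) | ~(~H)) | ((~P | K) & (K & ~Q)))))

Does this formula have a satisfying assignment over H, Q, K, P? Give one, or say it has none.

H: False, Q: True, K: True, P: True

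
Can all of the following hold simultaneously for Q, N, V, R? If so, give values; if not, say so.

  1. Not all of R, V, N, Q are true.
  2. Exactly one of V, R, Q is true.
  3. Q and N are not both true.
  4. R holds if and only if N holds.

Q: False; N: False; V: True; R: False

  (1) {R, V, N, Q}: 1/4 true — not all ✓
  (2) {V, R, Q}: 1 true — exactly one ✓
  (3) Q=F, N=F — not both ✓
  (4) R=F, N=F — same ✓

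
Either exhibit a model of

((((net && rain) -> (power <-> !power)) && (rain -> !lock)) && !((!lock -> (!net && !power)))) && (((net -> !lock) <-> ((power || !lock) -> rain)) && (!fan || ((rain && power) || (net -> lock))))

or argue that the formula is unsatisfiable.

rain: True; power: True; net: False; lock: False; fan: True

  (((net && rain) -> (power <-> !power)) && (rain -> !lock)) && !((!lock -> (!net && !power))) = True
    ((net && rain) -> (power <-> !power)) && (rain -> !lock) = True
      (net && rain) -> (power <-> !power) = True
        net && rain = False
        power <-> !power = False
          !power = False
      rain -> !lock = True
        !lock = True
    !((!lock -> (!net && !power))) = True
      !lock -> (!net && !power) = False
        !lock = True
        !net && !power = False
          !net = True
          !power = False
  ((net -> !lock) <-> ((power || !lock) -> rain)) && (!fan || ((rain && power) || (net -> lock))) = True
    (net -> !lock) <-> ((power || !lock) -> rain) = True
      net -> !lock = True
        !lock = True
      (power || !lock) -> rain = True
        power || !lock = True
          !lock = True
    !fan || ((rain && power) || (net -> lock)) = True
      !fan = False
      (rain && power) || (net -> lock) = True
        rain && power = True
        net -> lock = True
Both conjuncts True, so the formula holds.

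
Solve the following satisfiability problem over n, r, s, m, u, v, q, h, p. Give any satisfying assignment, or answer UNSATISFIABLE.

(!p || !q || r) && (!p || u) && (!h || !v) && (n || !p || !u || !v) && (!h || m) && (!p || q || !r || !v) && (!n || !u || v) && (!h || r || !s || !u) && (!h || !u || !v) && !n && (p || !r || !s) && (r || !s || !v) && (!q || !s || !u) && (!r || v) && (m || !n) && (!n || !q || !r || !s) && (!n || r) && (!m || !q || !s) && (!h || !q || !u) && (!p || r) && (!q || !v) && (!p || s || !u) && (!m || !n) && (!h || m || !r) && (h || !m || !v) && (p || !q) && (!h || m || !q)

Unit clause (!n) forces n = False.
Set r = False.
  then (!p || r) forces p = False.
  then (p || !q) forces q = False.
Set s = True.
  then (r || !s || !v) forces v = False.
Set m = False.
  then (!h || m) forces h = False.
Set u = True.
All clauses satisfied.

n: False, r: False, s: True, m: False, u: True, v: False, q: False, h: False, p: False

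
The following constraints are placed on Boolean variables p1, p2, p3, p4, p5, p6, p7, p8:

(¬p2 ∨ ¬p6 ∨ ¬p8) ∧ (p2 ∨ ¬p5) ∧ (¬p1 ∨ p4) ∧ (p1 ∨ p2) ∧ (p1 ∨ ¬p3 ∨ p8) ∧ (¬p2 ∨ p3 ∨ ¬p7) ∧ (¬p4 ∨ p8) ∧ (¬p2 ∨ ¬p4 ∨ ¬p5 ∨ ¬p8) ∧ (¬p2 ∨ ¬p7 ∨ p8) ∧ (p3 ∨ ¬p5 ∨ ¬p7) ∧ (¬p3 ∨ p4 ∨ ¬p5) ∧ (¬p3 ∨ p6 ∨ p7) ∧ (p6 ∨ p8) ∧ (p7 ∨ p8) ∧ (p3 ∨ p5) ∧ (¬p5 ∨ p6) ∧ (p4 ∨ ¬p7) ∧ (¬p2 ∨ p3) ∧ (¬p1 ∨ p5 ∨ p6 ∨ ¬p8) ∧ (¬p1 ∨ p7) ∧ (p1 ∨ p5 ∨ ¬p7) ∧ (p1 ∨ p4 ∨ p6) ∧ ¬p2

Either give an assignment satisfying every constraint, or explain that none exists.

p1 = True; p2 = False; p3 = True; p4 = True; p5 = False; p6 = True; p7 = True; p8 = True

Unit clause (¬p2) forces p2 = False.
In (p2 ∨ ¬p5) only ¬p5 is left, so p5 = False.
In (p1 ∨ p2) only p1 is left, so p1 = True.
In (p3 ∨ p5) only p3 is left, so p3 = True.
In (¬p1 ∨ p7) only p7 is left, so p7 = True.
In (¬p1 ∨ p4) only p4 is left, so p4 = True.
In (¬p4 ∨ p8) only p8 is left, so p8 = True.
In (¬p1 ∨ p5 ∨ p6 ∨ ¬p8) only p6 is left, so p6 = True.
All clauses satisfied.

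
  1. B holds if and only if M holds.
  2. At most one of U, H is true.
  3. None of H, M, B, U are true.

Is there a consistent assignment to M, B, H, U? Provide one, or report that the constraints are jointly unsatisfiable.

M = False; B = False; H = False; U = False

  (1) B=F, M=F — same ✓
  (2) {U, H}: 0 true — at most one ✓
  (3) {H, M, B, U}: 0 true — none ✓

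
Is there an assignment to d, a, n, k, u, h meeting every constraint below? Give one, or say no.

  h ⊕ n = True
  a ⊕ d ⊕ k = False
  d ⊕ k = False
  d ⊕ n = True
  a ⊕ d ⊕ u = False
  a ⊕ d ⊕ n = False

Adding constraints 2, 3, 4, 6 mod 2: every variable appears an even number of times on the left, so the left side is 0.
But the right sides sum to 1 (mod 2). 0 ≠ 1 — the system is inconsistent.

UNSATISFIABLE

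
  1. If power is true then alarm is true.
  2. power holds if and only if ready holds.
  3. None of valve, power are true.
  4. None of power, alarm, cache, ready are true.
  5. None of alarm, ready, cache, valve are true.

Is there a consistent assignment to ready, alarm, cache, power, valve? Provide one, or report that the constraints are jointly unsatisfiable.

ready=F, alarm=F, cache=F, power=F, valve=F

  (1) power=F ⇒ alarm: vacuous ✓
  (2) power=F, ready=F — same ✓
  (3) {valve, power}: 0 true — none ✓
  (4) {power, alarm, cache, ready}: 0 true — none ✓
  (5) {alarm, ready, cache, valve}: 0 true — none ✓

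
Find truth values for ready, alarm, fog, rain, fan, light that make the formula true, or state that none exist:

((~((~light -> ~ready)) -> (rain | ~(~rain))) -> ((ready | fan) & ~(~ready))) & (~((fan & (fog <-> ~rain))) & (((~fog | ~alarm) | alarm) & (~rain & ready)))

ready=T, alarm=F, fog=F, rain=F, fan=T, light=T

  (~((~light -> ~ready)) -> (rain | ~(~rain))) -> ((ready | fan) & ~(~ready)) = True
    ~((~light -> ~ready)) -> (rain | ~(~rain)) = True
      ~((~light -> ~ready)) = False
        ~light -> ~ready = True
          ~light = False
          ~ready = False
      rain | ~(~rain) = False
        ~(~rain) = False
          ~rain = True
    (ready | fan) & ~(~ready) = True
      ready | fan = True
      ~(~ready) = True
        ~ready = False
  ~((fan & (fog <-> ~rain))) & (((~fog | ~alarm) | alarm) & (~rain & ready)) = True
    ~((fan & (fog <-> ~rain))) = True
      fan & (fog <-> ~rain) = False
        fog <-> ~rain = False
          ~rain = True
    ((~fog | ~alarm) | alarm) & (~rain & ready) = True
      (~fog | ~alarm) | alarm = True
        ~fog | ~alarm = True
          ~fog = True
          ~alarm = True
      ~rain & ready = True
        ~rain = True
Both conjuncts True, so the formula holds.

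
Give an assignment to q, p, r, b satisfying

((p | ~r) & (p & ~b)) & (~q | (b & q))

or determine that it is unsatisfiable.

q = False, p = True, r = False, b = False

  (p | ~r) & (p & ~b) = True
    p | ~r = True
      ~r = True
    p & ~b = True
      ~b = True
  ~q | (b & q) = True
    ~q = True
    b & q = False
Both conjuncts True, so the formula holds.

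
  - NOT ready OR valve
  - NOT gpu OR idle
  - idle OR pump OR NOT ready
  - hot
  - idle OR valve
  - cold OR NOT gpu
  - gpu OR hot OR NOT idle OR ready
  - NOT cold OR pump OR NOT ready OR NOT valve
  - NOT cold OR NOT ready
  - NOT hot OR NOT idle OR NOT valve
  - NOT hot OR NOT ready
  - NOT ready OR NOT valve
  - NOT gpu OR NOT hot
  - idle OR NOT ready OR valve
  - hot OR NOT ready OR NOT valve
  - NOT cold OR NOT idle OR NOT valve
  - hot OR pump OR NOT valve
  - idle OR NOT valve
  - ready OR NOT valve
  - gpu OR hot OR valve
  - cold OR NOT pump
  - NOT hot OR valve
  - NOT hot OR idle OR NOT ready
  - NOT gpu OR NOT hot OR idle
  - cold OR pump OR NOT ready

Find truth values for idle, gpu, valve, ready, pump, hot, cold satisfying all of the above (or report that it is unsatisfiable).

Unsatisfiable — no assignment works.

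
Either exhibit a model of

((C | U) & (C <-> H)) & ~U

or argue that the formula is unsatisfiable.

C=T; H=T; U=F

  (C | U) & (C <-> H) = True
    C | U = True
    C <-> H = True
  ~U = True
Both conjuncts True, so the formula holds.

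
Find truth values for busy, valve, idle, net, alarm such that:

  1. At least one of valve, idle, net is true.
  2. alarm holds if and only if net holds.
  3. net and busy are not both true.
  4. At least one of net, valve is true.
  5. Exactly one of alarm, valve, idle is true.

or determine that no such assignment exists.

busy=F, valve=T, idle=F, net=F, alarm=F

  (1) {valve, idle, net}: 1 true — at least one ✓
  (2) alarm=F, net=F — same ✓
  (3) net=F, busy=F — not both ✓
  (4) {net, valve}: 1 true — at least one ✓
  (5) {alarm, valve, idle}: 1 true — exactly one ✓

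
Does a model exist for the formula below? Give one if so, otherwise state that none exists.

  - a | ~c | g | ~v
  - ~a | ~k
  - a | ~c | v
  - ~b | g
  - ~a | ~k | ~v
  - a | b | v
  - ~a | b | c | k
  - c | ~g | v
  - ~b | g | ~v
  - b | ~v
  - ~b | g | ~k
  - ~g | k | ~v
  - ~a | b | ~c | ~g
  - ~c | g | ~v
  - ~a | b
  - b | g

b = True, c = True, v = False, a = True, k = False, g = True

Try b = False:
  (b | ~v) forces v = False.
  (a | b | v) forces a = True.
  clause (~a | b) is falsified — backtrack.
So b = True.
  then (~b | g) forces g = True.
Set c = True.
Set v = False.
  then (a | ~c | v) forces a = True.
  then (~a | ~k) forces k = False.
All clauses satisfied.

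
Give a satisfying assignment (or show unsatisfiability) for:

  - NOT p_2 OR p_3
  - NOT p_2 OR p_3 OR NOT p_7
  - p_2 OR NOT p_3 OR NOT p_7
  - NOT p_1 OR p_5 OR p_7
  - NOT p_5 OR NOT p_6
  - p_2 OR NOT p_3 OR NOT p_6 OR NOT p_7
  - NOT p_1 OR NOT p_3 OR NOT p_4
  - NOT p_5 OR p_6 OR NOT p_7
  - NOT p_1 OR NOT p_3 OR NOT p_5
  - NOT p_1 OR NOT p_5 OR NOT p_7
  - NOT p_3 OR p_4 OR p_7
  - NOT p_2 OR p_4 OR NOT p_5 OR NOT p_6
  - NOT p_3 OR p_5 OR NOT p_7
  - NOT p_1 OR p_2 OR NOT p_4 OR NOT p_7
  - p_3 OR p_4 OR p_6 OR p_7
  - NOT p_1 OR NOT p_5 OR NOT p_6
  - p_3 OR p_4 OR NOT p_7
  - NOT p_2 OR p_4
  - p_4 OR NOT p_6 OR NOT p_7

p_1 = False, p_2 = False, p_3 = False, p_4 = True, p_5 = False, p_6 = False, p_7 = False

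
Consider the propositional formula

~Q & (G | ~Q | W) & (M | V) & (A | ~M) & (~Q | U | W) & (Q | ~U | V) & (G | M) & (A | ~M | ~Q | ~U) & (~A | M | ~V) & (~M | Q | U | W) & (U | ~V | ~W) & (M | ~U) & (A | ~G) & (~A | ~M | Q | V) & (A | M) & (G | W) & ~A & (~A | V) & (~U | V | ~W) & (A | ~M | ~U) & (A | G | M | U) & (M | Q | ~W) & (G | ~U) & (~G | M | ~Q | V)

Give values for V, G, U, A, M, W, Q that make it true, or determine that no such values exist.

UNSATISFIABLE

Case A = True:
  Clause (~A) is falsified — contradiction.
Case A = False:
  (~Q) forces Q = False.
  (A | ~M) forces M = False.
  Clause (A | M) is falsified — contradiction.
Both cases fail, so the formula is unsatisfiable.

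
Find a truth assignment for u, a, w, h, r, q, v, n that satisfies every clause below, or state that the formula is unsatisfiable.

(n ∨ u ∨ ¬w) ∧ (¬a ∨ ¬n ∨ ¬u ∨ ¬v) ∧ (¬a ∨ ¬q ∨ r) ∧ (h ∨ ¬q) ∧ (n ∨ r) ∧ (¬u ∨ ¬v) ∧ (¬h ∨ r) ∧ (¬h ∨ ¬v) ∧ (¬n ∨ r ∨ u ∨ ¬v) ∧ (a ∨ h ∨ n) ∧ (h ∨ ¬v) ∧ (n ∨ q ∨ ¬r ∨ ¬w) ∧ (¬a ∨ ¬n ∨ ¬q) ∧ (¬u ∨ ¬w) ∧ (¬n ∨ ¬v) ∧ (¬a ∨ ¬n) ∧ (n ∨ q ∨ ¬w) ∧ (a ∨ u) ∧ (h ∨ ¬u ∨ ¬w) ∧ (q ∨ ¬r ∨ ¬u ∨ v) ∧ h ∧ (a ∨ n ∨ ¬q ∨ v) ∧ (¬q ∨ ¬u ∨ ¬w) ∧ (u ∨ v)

u=T; a=T; w=F; h=T; r=T; q=T; v=F; n=F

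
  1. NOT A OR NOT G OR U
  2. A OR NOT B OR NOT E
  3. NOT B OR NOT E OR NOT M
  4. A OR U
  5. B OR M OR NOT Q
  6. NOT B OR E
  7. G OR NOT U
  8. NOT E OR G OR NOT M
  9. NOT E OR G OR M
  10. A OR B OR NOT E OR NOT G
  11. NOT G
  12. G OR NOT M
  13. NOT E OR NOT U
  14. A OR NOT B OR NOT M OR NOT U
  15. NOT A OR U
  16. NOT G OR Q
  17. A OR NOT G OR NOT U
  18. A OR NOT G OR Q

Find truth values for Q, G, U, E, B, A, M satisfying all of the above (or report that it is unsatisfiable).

Case G = True:
  Clause (NOT G) is falsified — contradiction.
Case G = False:
  (G OR NOT U) forces U = False.
  (A OR U) forces A = True.
  Clause (NOT A OR U) is falsified — contradiction.
Both cases fail, so the formula is unsatisfiable.

Unsatisfiable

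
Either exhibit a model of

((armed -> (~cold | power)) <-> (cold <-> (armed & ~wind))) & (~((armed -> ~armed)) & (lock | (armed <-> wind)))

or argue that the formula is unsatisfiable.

armed = True, lock = True, power = False, cold = False, wind = True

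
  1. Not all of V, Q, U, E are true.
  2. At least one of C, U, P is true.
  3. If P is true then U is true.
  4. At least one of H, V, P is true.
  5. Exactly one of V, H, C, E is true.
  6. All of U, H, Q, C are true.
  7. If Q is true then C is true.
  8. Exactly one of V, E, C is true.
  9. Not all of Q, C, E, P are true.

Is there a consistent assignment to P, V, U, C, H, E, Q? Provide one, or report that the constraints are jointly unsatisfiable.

No satisfying assignment exists.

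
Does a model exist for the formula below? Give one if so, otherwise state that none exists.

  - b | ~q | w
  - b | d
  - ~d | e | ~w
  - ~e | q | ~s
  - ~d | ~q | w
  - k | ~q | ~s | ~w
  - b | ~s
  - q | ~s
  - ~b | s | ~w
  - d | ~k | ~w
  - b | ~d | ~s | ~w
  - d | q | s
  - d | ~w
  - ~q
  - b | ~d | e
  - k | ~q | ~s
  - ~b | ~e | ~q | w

Unit clause (~q) forces q = False.
In (q | ~s) only ~s is left, so s = False.
In (d | q | s) only d is left, so d = True.
Set b = False.
  then (b | ~d | e) forces e = True.
Set w = False.
Set k = False.
All clauses satisfied.

b = False, w = False, e = True, q = False, s = False, d = True, k = False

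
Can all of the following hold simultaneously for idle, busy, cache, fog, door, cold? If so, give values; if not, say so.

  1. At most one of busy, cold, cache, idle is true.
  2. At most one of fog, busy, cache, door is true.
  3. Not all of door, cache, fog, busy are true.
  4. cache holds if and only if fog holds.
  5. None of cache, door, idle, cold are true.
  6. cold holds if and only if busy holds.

idle: False, busy: False, cache: False, fog: False, door: False, cold: False

  (1) {busy, cold, cache, idle}: 0 true — at most one ✓
  (2) {fog, busy, cache, door}: 0 true — at most one ✓
  (3) {door, cache, fog, busy}: 0/4 true — not all ✓
  (4) cache=F, fog=F — same ✓
  (5) {cache, door, idle, cold}: 0 true — none ✓
  (6) cold=F, busy=F — same ✓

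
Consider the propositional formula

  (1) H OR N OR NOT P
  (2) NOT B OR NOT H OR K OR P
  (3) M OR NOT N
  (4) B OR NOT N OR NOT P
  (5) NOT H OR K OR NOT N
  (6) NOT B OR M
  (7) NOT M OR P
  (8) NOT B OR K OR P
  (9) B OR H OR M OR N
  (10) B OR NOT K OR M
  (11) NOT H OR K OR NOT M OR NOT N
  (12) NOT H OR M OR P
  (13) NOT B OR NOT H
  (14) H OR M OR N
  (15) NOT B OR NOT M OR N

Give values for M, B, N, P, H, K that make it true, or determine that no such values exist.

Set M = True.
  then (NOT M OR P) forces P = True.
Set B = False.
  then (B OR NOT N OR NOT P) forces N = False.
  then (H OR N OR NOT P) forces H = True.
Set K = False.
All clauses satisfied.

M: True; B: False; N: False; P: True; H: True; K: False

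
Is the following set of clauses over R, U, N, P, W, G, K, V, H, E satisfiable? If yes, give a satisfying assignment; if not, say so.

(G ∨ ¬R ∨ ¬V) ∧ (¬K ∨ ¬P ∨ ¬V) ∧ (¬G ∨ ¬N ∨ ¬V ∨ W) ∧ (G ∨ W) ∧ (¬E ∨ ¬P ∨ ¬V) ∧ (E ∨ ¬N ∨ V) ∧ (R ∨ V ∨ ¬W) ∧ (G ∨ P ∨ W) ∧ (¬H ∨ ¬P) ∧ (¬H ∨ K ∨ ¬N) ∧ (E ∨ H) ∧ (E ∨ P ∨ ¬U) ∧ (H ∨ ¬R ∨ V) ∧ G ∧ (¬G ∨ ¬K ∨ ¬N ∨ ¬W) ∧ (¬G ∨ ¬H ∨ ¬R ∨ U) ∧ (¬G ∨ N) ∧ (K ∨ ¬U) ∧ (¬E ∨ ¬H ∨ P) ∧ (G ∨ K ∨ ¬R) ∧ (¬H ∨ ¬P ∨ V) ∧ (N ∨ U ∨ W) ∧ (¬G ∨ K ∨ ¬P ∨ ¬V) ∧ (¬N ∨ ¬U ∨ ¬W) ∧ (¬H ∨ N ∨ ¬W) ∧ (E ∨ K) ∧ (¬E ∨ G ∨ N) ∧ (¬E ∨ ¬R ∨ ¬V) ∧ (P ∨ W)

Unit clause (G) forces G = True.
In (¬G ∨ N) only N is left, so N = True.
Set R = False.
Set U = False.
Set P = True.
  then (¬H ∨ ¬P) forces H = False.
  then (E ∨ H) forces E = True.
  then (¬E ∨ ¬P ∨ ¬V) forces V = False.
  then (R ∨ V ∨ ¬W) forces W = False.
Set K = False.
All clauses satisfied.

R: False, U: False, N: True, P: True, W: False, G: True, K: False, V: False, H: False, E: True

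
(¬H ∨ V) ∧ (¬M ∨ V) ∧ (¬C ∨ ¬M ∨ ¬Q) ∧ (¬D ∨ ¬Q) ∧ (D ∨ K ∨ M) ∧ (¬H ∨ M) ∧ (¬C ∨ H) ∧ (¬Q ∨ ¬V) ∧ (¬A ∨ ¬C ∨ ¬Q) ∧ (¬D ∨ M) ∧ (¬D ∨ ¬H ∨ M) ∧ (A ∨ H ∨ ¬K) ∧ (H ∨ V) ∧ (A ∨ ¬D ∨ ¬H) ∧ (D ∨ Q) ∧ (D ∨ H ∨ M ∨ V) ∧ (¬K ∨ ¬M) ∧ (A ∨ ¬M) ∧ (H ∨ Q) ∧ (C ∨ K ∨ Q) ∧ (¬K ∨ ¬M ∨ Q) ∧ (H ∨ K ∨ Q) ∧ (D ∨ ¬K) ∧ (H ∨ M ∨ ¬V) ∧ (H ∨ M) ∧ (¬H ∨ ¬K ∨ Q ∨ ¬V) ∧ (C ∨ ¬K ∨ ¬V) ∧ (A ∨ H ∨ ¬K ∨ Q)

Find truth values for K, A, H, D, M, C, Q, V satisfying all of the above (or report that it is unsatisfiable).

Set K = False.
Try A = False:
  (A ∨ ¬M) forces M = False.
  (D ∨ K ∨ M) forces D = True.
  clause (¬D ∨ M) is falsified — backtrack.
So A = True.
Try H = False:
  (¬C ∨ H) forces C = False.
  (H ∨ V) forces V = True.
  (¬Q ∨ ¬V) forces Q = False.
  clause (H ∨ Q) is falsified — backtrack.
So H = True.
  then (¬H ∨ V) forces V = True.
  then (¬H ∨ M) forces M = True.
  then (¬Q ∨ ¬V) forces Q = False.
  then (D ∨ Q) forces D = True.
  then (C ∨ K ∨ Q) forces C = True.
All clauses satisfied.

K = False, A = True, H = True, D = True, M = True, C = True, Q = False, V = True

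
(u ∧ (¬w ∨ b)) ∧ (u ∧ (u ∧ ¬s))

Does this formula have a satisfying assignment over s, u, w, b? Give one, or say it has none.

s = False; u = True; w = True; b = True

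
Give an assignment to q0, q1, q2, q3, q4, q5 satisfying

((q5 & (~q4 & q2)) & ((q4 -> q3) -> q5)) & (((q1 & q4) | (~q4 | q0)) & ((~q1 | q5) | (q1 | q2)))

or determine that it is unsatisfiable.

q0 = False; q1 = True; q2 = True; q3 = True; q4 = False; q5 = True

  (q5 & (~q4 & q2)) & ((q4 -> q3) -> q5) = True
    q5 & (~q4 & q2) = True
      ~q4 & q2 = True
        ~q4 = True
    (q4 -> q3) -> q5 = True
      q4 -> q3 = True
  ((q1 & q4) | (~q4 | q0)) & ((~q1 | q5) | (q1 | q2)) = True
    (q1 & q4) | (~q4 | q0) = True
      q1 & q4 = False
      ~q4 | q0 = True
        ~q4 = True
    (~q1 | q5) | (q1 | q2) = True
      ~q1 | q5 = True
        ~q1 = False
      q1 | q2 = True
Both conjuncts True, so the formula holds.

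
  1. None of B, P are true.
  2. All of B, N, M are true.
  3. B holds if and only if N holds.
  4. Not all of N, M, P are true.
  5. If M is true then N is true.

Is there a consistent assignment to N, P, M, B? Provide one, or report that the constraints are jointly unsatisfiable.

Case B = True:
  Constraint (1) is violated (B=T) — contradiction.
Case B = False:
  Constraint (2) is violated (B=F) — contradiction.
Both cases fail — unsatisfiable.

The formula is unsatisfiable.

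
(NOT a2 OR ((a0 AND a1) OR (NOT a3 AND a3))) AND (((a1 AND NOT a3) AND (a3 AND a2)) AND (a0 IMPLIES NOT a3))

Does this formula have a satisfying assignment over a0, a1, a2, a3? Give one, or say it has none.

The formula is unsatisfiable.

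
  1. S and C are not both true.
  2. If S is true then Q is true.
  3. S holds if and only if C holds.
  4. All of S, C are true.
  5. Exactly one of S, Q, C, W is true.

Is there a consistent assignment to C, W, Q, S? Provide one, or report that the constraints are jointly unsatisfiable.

Unsatisfiable — no assignment works.

Case C = True:
  (1) with C=T forces S = False.
  Constraint (3) is violated (S=F, C=T) — contradiction.
Case C = False:
  Constraint (4) is violated (C=F) — contradiction.
Both cases fail — unsatisfiable.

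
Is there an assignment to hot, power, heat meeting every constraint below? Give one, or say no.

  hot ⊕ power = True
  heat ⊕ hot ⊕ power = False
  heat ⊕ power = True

hot = True; power = False; heat = True

hot ⊕ power = T ⊕ F = True ✓
heat ⊕ hot ⊕ power = T ⊕ T ⊕ F = False ✓
heat ⊕ power = T ⊕ F = True ✓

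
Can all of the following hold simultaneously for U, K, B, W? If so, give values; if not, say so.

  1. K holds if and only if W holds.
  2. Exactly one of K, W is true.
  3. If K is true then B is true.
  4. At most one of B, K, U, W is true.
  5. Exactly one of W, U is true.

UNSATISFIABLE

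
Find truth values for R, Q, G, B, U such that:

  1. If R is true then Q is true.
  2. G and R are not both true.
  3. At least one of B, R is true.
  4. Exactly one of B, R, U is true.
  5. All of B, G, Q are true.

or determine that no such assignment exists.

R: False; Q: True; G: True; B: True; U: False

  (1) R=F ⇒ Q: vacuous ✓
  (2) G=T, R=F — not both ✓
  (3) {B, R}: 1 true — at least one ✓
  (4) {B, R, U}: 1 true — exactly one ✓
  (5) {B, G, Q}: all 3 true ✓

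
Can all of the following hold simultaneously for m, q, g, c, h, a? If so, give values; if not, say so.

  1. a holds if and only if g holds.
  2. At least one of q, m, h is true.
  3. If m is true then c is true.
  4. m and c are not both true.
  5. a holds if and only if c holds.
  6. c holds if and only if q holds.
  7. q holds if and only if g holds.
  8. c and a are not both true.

m = False, q = False, g = False, c = False, h = True, a = False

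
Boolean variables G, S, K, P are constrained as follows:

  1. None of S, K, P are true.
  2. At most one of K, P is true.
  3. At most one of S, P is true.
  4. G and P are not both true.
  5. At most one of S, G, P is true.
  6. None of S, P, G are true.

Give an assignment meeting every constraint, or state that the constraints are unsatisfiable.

G: False, S: False, K: False, P: False

  (1) {S, K, P}: 0 true — none ✓
  (2) {K, P}: 0 true — at most one ✓
  (3) {S, P}: 0 true — at most one ✓
  (4) G=F, P=F — not both ✓
  (5) {S, G, P}: 0 true — at most one ✓
  (6) {S, P, G}: 0 true — none ✓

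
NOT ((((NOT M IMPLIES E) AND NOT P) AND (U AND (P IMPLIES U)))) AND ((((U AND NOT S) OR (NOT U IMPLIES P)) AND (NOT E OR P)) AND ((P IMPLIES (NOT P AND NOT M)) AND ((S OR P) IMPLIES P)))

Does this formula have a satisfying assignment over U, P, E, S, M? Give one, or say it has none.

U = True, P = False, E = False, S = False, M = False

  NOT ((((NOT M IMPLIES E) AND NOT P) AND (U AND (P IMPLIES U)))) = True
    ((NOT M IMPLIES E) AND NOT P) AND (U AND (P IMPLIES U)) = False
      (NOT M IMPLIES E) AND NOT P = False
        NOT M IMPLIES E = False
          NOT M = True
        NOT P = True
      U AND (P IMPLIES U) = True
        P IMPLIES U = True
  (((U AND NOT S) OR (NOT U IMPLIES P)) AND (NOT E OR P)) AND ((P IMPLIES (NOT P AND NOT M)) AND ((S OR P) IMPLIES P)) = True
    ((U AND NOT S) OR (NOT U IMPLIES P)) AND (NOT E OR P) = True
      (U AND NOT S) OR (NOT U IMPLIES P) = True
        U AND NOT S = True
          NOT S = True
        NOT U IMPLIES P = True
          NOT U = False
      NOT E OR P = True
        NOT E = True
    (P IMPLIES (NOT P AND NOT M)) AND ((S OR P) IMPLIES P) = True
      P IMPLIES (NOT P AND NOT M) = True
        NOT P AND NOT M = True
          NOT P = True
          NOT M = True
      (S OR P) IMPLIES P = True
        S OR P = False
Both conjuncts True, so the formula holds.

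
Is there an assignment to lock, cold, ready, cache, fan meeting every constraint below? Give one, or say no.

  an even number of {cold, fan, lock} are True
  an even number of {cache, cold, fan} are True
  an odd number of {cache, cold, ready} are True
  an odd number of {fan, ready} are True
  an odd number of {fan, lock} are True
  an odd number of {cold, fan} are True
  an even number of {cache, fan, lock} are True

lock = True; cold = True; ready = True; cache = True; fan = False

{cold, fan, lock}: 2 true → even ✓
{cache, cold, fan}: 2 true → even ✓
{cache, cold, ready}: 3 true → odd ✓
{fan, ready}: 1 true → odd ✓
{fan, lock}: 1 true → odd ✓
{cold, fan}: 1 true → odd ✓
{cache, fan, lock}: 2 true → even ✓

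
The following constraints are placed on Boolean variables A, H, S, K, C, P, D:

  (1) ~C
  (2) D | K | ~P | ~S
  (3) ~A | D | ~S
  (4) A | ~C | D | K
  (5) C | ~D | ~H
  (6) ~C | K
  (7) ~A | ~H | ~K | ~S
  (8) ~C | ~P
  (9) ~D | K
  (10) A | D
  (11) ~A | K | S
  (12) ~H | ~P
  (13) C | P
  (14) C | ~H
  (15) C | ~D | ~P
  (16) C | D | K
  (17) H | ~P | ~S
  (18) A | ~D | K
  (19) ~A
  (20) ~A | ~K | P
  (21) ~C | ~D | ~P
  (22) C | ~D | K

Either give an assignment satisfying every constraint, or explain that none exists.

Case C = True:
  Clause (~C) is falsified — contradiction.
Case C = False:
  (C | P) forces P = True.
  (~H | ~P) forces H = False.
  (C | ~D | ~P) forces D = False.
  (A | D) forces A = True.
  Clause (~A) is falsified — contradiction.
Both cases fail, so the formula is unsatisfiable.

UNSATISFIABLE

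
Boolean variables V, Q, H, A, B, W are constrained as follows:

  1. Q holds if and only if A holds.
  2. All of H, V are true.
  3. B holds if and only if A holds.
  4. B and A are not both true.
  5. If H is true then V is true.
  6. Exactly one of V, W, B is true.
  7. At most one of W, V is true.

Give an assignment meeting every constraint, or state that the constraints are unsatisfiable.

V = True; Q = False; H = True; A = False; B = False; W = False

  (1) Q=F, A=F — same ✓
  (2) {H, V}: all 2 true ✓
  (3) B=F, A=F — same ✓
  (4) B=F, A=F — not both ✓
  (5) H=T ⇒ V: T ✓
  (6) {V, W, B}: 1 true — exactly one ✓
  (7) {W, V}: 1 true — at most one ✓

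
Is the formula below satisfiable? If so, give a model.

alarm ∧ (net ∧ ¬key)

key = False, net = True, alarm = True

  net ∧ ¬key = True
    ¬key = True
Both conjuncts True, so the formula holds.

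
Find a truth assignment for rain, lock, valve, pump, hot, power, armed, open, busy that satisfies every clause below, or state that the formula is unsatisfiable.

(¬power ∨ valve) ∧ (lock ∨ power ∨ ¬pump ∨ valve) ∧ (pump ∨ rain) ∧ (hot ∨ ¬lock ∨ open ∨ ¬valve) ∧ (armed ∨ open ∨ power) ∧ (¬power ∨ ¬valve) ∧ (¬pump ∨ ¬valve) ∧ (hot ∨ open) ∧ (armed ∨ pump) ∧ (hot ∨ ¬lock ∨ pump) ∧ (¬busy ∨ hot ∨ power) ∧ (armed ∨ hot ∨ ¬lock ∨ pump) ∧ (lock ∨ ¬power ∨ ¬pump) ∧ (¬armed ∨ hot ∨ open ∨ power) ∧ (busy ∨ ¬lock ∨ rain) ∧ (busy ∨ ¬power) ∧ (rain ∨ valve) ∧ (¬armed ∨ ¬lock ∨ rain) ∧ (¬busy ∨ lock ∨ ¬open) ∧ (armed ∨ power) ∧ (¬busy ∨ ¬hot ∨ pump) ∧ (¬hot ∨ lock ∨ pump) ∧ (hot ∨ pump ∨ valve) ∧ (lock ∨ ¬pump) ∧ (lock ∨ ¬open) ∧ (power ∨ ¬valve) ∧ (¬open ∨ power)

Try rain = False:
  (pump ∨ rain) forces pump = True.
  (¬pump ∨ ¬valve) forces valve = False.
  clause (rain ∨ valve) is falsified — backtrack.
So rain = True.
Set lock = True.
Set valve = False.
  then (¬power ∨ valve) forces power = False.
  then (armed ∨ power) forces armed = True.
  then (¬open ∨ power) forces open = False.
  then (hot ∨ open) forces hot = True.
Set pump = True.
Set busy = False.
All clauses satisfied.

rain: True; lock: True; valve: False; pump: True; hot: True; power: False; armed: True; open: False; busy: False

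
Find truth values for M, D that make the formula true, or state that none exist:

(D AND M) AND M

M=T, D=T

  D AND M = True
Both conjuncts True, so the formula holds.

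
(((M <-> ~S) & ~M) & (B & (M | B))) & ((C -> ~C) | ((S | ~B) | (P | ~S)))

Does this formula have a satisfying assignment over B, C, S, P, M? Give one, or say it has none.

B = True, C = True, S = True, P = False, M = False

  ((M <-> ~S) & ~M) & (B & (M | B)) = True
    (M <-> ~S) & ~M = True
      M <-> ~S = True
        ~S = False
      ~M = True
    B & (M | B) = True
      M | B = True
  (C -> ~C) | ((S | ~B) | (P | ~S)) = True
    C -> ~C = False
      ~C = False
    (S | ~B) | (P | ~S) = True
      S | ~B = True
        ~B = False
      P | ~S = False
        ~S = False
Both conjuncts True, so the formula holds.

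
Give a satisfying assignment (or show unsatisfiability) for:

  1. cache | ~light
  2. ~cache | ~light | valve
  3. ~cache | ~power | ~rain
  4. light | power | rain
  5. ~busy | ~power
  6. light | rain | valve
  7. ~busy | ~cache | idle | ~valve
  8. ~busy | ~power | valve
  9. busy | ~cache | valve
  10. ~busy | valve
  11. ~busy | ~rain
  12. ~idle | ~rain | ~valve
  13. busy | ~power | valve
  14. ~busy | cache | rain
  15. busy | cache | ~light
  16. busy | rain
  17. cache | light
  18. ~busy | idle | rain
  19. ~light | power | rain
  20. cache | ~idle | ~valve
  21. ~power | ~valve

idle = False; busy = False; light = True; power = False; valve = True; cache = True; rain = True

Set idle = False.
Try busy = True:
  (~busy | ~power) forces power = False.
  (~busy | valve) forces valve = True.
  (~busy | ~cache | idle | ~valve) forces cache = False.
  (cache | ~light) forces light = False.
  clause (cache | light) is falsified — backtrack.
So busy = False.
  then (busy | rain) forces rain = True.
Set light = True.
  then (cache | ~light) forces cache = True.
  then (~cache | ~light | valve) forces valve = True.
  then (~cache | ~power | ~rain) forces power = False.
All clauses satisfied.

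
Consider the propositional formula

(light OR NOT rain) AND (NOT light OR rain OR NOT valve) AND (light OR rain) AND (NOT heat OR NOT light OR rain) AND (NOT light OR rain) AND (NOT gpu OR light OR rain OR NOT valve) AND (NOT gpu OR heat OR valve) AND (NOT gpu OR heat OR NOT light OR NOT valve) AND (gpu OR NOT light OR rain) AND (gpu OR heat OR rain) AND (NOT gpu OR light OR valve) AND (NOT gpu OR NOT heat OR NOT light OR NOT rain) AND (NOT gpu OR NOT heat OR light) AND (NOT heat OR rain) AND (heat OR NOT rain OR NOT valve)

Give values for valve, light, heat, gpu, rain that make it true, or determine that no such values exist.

valve=F; light=T; heat=F; gpu=F; rain=T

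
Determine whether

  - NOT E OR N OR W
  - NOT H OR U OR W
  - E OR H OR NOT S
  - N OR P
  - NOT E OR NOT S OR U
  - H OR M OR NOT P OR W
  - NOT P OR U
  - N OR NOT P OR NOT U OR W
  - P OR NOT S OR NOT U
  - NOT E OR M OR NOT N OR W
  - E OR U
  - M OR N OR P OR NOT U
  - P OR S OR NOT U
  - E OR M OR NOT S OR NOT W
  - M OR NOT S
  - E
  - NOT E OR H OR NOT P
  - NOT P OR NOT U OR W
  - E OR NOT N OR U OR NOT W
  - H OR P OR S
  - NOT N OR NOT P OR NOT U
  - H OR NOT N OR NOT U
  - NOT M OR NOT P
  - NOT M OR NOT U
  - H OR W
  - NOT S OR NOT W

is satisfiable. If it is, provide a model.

Unit clause (E) forces E = True.
Try H = False:
  (NOT E OR H OR NOT P) forces P = False.
  (N OR P) forces N = True.
  (H OR P OR S) forces S = True.
  (NOT E OR NOT S OR U) forces U = True.
  clause (P OR NOT S OR NOT U) is falsified — backtrack.
So H = True.
Set S = False.
Set M = True.
  then (NOT M OR NOT P) forces P = False.
  then (NOT M OR NOT U) forces U = False.
  then (NOT H OR U OR W) forces W = True.
  then (N OR P) forces N = True.
All clauses satisfied.

H=T; S=F; M=T; W=T; E=T; U=F; P=F; N=T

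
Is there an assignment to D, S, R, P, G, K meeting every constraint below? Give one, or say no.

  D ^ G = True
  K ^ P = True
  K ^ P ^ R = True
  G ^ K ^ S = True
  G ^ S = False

D: True; S: False; R: False; P: False; G: False; K: True

D ^ G = T ^ F = True ✓
K ^ P = T ^ F = True ✓
K ^ P ^ R = T ^ F ^ F = True ✓
G ^ K ^ S = F ^ T ^ F = True ✓
G ^ S = F ^ F = False ✓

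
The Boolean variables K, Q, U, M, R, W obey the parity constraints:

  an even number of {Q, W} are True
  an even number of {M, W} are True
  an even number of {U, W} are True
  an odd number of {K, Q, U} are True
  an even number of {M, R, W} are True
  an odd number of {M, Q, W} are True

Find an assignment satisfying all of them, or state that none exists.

K=T, Q=T, U=T, M=T, R=F, W=T

{Q, W}: 2 true → even ✓
{M, W}: 2 true → even ✓
{U, W}: 2 true → even ✓
{K, Q, U}: 3 true → odd ✓
{M, R, W}: 2 true → even ✓
{M, Q, W}: 3 true → odd ✓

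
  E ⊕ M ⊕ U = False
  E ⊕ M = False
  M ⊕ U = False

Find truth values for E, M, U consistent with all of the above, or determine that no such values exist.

E = False; M = False; U = False

E ⊕ M ⊕ U = F ⊕ F ⊕ F = False ✓
E ⊕ M = F ⊕ F = False ✓
M ⊕ U = F ⊕ F = False ✓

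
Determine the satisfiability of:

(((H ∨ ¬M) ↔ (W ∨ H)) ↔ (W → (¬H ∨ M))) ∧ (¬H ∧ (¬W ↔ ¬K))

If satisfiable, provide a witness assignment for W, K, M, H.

W = True, K = True, M = False, H = False

  ((H ∨ ¬M) ↔ (W ∨ H)) ↔ (W → (¬H ∨ M)) = True
    (H ∨ ¬M) ↔ (W ∨ H) = True
      H ∨ ¬M = True
        ¬M = True
      W ∨ H = True
    W → (¬H ∨ M) = True
      ¬H ∨ M = True
        ¬H = True
  ¬H ∧ (¬W ↔ ¬K) = True
    ¬H = True
    ¬W ↔ ¬K = True
      ¬W = False
      ¬K = False
Both conjuncts True, so the formula holds.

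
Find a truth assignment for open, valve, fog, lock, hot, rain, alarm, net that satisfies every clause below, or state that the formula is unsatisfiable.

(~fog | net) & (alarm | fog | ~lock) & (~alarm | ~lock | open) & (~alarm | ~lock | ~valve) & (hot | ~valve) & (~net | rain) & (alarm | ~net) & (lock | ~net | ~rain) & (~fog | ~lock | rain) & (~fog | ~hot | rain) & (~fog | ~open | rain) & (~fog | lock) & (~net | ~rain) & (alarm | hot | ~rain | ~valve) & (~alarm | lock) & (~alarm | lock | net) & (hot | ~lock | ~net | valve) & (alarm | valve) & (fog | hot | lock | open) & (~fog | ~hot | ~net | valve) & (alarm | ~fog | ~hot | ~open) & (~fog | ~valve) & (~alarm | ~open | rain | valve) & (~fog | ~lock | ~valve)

open=T, valve=F, fog=F, lock=T, hot=F, rain=T, alarm=T, net=F

Set open = True.
Set valve = False.
  then (alarm | valve) forces alarm = True.
  then (~alarm | ~open | rain | valve) forces rain = True.
  then (~net | ~rain) forces net = False.
  then (~alarm | lock) forces lock = True.
  then (~fog | net) forces fog = False.
Set hot = False.
All clauses satisfied.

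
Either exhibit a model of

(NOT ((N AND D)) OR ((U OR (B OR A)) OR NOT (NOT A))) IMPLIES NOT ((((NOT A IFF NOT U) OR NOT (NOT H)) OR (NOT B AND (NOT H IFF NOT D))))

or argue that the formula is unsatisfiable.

A=T, N=F, U=F, B=T, H=F, D=T

  (NOT ((N AND D)) OR ((U OR (B OR A)) OR NOT (NOT A))) IMPLIES NOT ((((NOT A IFF NOT U) OR NOT (NOT H)) OR (NOT B AND (NOT H IFF NOT D)))) = True
    NOT ((N AND D)) OR ((U OR (B OR A)) OR NOT (NOT A)) = True
      NOT ((N AND D)) = True
        N AND D = False
      (U OR (B OR A)) OR NOT (NOT A) = True
        U OR (B OR A) = True
          B OR A = True
        NOT (NOT A) = True
          NOT A = False
    NOT ((((NOT A IFF NOT U) OR NOT (NOT H)) OR (NOT B AND (NOT H IFF NOT D)))) = True
      ((NOT A IFF NOT U) OR NOT (NOT H)) OR (NOT B AND (NOT H IFF NOT D)) = False
        (NOT A IFF NOT U) OR NOT (NOT H) = False
          NOT A IFF NOT U = False
            NOT A = False
            NOT U = True
          NOT (NOT H) = False
            NOT H = True
        NOT B AND (NOT H IFF NOT D) = False
          NOT B = False
          NOT H IFF NOT D = False
            NOT H = True
            NOT D = False
The formula evaluates to True.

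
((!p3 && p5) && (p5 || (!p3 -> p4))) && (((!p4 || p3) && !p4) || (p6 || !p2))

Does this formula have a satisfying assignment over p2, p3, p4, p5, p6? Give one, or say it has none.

p2 = False, p3 = False, p4 = True, p5 = True, p6 = False

  (!p3 && p5) && (p5 || (!p3 -> p4)) = True
    !p3 && p5 = True
      !p3 = True
    p5 || (!p3 -> p4) = True
      !p3 -> p4 = True
        !p3 = True
  ((!p4 || p3) && !p4) || (p6 || !p2) = True
    (!p4 || p3) && !p4 = False
      !p4 || p3 = False
        !p4 = False
      !p4 = False
    p6 || !p2 = True
      !p2 = True
Both conjuncts True, so the formula holds.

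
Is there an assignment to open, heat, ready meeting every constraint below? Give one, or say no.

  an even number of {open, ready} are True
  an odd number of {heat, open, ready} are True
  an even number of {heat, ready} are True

open = True, heat = True, ready = True

{open, ready}: 2 true → even ✓
{heat, open, ready}: 3 true → odd ✓
{heat, ready}: 2 true → even ✓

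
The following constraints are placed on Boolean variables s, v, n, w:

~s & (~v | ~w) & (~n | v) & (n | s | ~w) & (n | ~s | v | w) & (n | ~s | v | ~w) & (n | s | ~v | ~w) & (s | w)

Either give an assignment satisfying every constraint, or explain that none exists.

UNSATISFIABLE

Case s = True:
  Clause (~s) is falsified — contradiction.
Case s = False:
  (s | w) forces w = True.
  (~v | ~w) forces v = False.
  (~n | v) forces n = False.
  Clause (n | s | ~w) is falsified — contradiction.
Both cases fail, so the formula is unsatisfiable.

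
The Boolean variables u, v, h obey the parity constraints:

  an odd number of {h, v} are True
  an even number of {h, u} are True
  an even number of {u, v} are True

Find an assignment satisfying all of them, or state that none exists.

No satisfying assignment exists.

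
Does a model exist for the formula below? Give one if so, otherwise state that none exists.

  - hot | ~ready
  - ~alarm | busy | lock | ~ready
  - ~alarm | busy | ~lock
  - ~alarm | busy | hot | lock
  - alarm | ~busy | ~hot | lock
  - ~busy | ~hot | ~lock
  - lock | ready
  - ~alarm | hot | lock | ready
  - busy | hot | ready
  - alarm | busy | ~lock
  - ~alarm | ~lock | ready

Set busy = True.
Set hot = False.
  then (hot | ~ready) forces ready = False.
  then (lock | ready) forces lock = True.
  then (~alarm | ~lock | ready) forces alarm = False.
All clauses satisfied.

busy = True; hot = False; alarm = False; lock = True; ready = False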